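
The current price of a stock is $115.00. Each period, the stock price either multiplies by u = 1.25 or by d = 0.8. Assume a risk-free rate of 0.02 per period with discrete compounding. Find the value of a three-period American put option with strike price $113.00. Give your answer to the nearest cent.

$14.95

Risk-neutral probability p = (1 + 0.02 − 0.8)/(1.25 − 0.8) = 0.2200/0.4500 = 0.4889
Terminal stock prices: S_uuu = 224.6, S_uud = 143.8, S_udd = 92, S_ddd = 58.88
Terminal payoffs (K − S): max(-111.6, 0) = 0, max(-30.75, 0) = 0, max(21, 0) = 21, max(54.12, 0) = 54.12
Node uu (S = 179.7): continuation = 1/1.02·[0.4889·0.0000 + 0.5111·0.0000] = 0.0000; exercise value = 0.0000 ≤ continuation, so V_uu = 0.0000
Node ud (S = 115): continuation = 1/1.02·[0.4889·0.0000 + 0.5111·21.0000] = 10.5229; exercise value = 0.0000 ≤ continuation, so V_ud = 10.5229
Node dd (S = 73.6): continuation = 1/1.02·[0.4889·21.0000 + 0.5111·54.1200] = 37.1843; exercise value = 39.4000 > continuation, so V_dd = 39.4000 (exercise)
Node u (S = 143.8): continuation = 1/1.02·[0.4889·0.0000 + 0.5111·10.5229] = 5.2729; exercise value = 0.0000 ≤ continuation, so V_u = 5.2729
Node d (S = 92): continuation = 1/1.02·[0.4889·10.5229 + 0.5111·39.4000] = 24.7866; exercise value = 21.0000 ≤ continuation, so V_d = 24.7866
Node 0 (S = 115): continuation = 1/1.02·[0.4889·5.2729 + 0.5111·24.7866] = 14.9476; exercise value = 0.0000 ≤ continuation, so V_0 = 14.9476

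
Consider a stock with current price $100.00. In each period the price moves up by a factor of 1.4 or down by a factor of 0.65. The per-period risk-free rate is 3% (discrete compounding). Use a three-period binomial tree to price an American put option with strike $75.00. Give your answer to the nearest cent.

$11.09

Risk-neutral probability p = (1 + 0.03 − 0.65)/(1.4 − 0.65) = 0.3800/0.7500 = 0.5067
Terminal stock prices: S_uuu = 274.4, S_uud = 127.4, S_udd = 59.15, S_ddd = 27.46
Terminal payoffs (K − S): max(-199.4, 0) = 0, max(-52.4, 0) = 0, max(15.85, 0) = 15.85, max(47.54, 0) = 47.54
Node uu (S = 196): continuation = 1/1.03·[0.5067·0.0000 + 0.4933·0.0000] = 0.0000; exercise value = 0.0000 ≤ continuation, so V_uu = 0.0000
Node ud (S = 91): continuation = 1/1.03·[0.5067·0.0000 + 0.4933·15.8500] = 7.5916; exercise value = 0.0000 ≤ continuation, so V_ud = 7.5916
Node dd (S = 42.25): continuation = 1/1.03·[0.5067·15.8500 + 0.4933·47.5375] = 30.5655; exercise value = 32.7500 > continuation, so V_dd = 32.7500 (exercise)
Node u (S = 140): continuation = 1/1.03·[0.5067·0.0000 + 0.4933·7.5916] = 3.6361; exercise value = 0.0000 ≤ continuation, so V_u = 3.6361
Node d (S = 65): continuation = 1/1.03·[0.5067·7.5916 + 0.4933·32.7500] = 19.4205; exercise value = 10.0000 ≤ continuation, so V_d = 19.4205
Node 0 (S = 100): continuation = 1/1.03·[0.5067·3.6361 + 0.4933·19.4205] = 11.0903; exercise value = 0.0000 ≤ continuation, so V_0 = 11.0903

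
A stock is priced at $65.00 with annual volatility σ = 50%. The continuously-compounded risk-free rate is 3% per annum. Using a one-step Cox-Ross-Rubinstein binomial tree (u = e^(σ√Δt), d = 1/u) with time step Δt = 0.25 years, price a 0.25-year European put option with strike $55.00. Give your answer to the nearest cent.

CRR parameters: u = e^(σ√Δt) = e^(0.5·√0.25) = 1.2840, d = 1/u = 0.7788
Per-period rate: rΔt = 0.03·0.25 = 0.0075, so R = e^0.0075 = 1.0075
Risk-neutral probability p = (e^0.0075 − 0.7788)/(1.2840 − 0.7788) = 0.2287/0.5052 = 0.4527
Terminal stock prices: S_u = 83.46, S_d = 50.62
Terminal payoffs (K − S): max(-28.46, 0) = 0, max(4.378, 0) = 4.378
Node 0 (S = 65): V_0 = e^(−0.0075)·[0.4527·0.0000 + 0.5473·4.3779] = 2.3780

$2.38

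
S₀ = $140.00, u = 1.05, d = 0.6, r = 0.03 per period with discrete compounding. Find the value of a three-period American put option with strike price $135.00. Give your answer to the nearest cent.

$5.65

Risk-neutral probability p = (1 + 0.03 − 0.6)/(1.05 − 0.6) = 0.4300/0.4500 = 0.9556
Terminal stock prices: S_uuu = 162.1, S_uud = 92.61, S_udd = 52.92, S_ddd = 30.24
Terminal payoffs (K − S): max(-27.07, 0) = 0, max(42.39, 0) = 42.39, max(82.08, 0) = 82.08, max(104.8, 0) = 104.8
Node uu (S = 154.3): continuation = 1/1.03·[0.9556·0.0000 + 0.0444·42.3900] = 1.8291; exercise value = 0.0000 ≤ continuation, so V_uu = 1.8291
Node ud (S = 88.2): continuation = 1/1.03·[0.9556·42.3900 + 0.0444·82.0800] = 42.8680; exercise value = 46.8000 > continuation, so V_ud = 46.8000 (exercise)
Node dd (S = 50.4): continuation = 1/1.03·[0.9556·82.0800 + 0.0444·104.7600] = 80.6680; exercise value = 84.6000 > continuation, so V_dd = 84.6000 (exercise)
Node u (S = 147): continuation = 1/1.03·[0.9556·1.8291 + 0.0444·46.8000] = 3.7163; exercise value = 0.0000 ≤ continuation, so V_u = 3.7163
Node d (S = 84): continuation = 1/1.03·[0.9556·46.8000 + 0.0444·84.6000] = 47.0680; exercise value = 51.0000 > continuation, so V_d = 51.0000 (exercise)
Node 0 (S = 140): continuation = 1/1.03·[0.9556·3.7163 + 0.0444·51.0000] = 5.6484; exercise value = 0.0000 ≤ continuation, so V_0 = 5.6484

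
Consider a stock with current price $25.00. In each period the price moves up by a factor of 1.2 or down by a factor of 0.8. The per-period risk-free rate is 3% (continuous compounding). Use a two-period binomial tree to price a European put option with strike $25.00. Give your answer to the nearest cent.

$1.98

Risk-neutral probability p = (e^0.03 − 0.8)/(1.2 − 0.8) = 0.2305/0.4000 = 0.5761
Terminal stock prices: S_uu = 36, S_ud = 24, S_dd = 16
Terminal payoffs (K − S): max(-11, 0) = 0, max(1, 0) = 1, max(9, 0) = 9
Node u (S = 30): V_u = e^(−0.03)·[0.5761·0.0000 + 0.4239·1.0000] = 0.4113
Node d (S = 20): V_d = e^(−0.03)·[0.5761·1.0000 + 0.4239·9.0000] = 4.2611
Node 0 (S = 25): V_0 = e^(−0.03)·[0.5761·0.4113 + 0.4239·4.2611] = 1.9827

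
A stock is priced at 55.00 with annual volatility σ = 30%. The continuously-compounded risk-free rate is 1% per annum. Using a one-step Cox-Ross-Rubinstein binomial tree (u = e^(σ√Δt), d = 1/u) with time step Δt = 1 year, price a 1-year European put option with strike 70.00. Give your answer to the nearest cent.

CRR parameters: u = e^(σ√Δt) = e^(0.3·√1) = 1.3499, d = 1/u = 0.7408
Per-period rate: rΔt = 0.01·1 = 0.01, so R = e^0.01 = 1.0101
Risk-neutral probability p = (e^0.01 − 0.7408)/(1.3499 − 0.7408) = 0.2692/0.6090 = 0.4421
Terminal stock prices: S_u = 74.24, S_d = 40.75
Terminal payoffs (K − S): max(-4.242, 0) = 0, max(29.25, 0) = 29.25
Node 0 (S = 55): V_0 = e^(−0.01)·[0.4421·0.0000 + 0.5579·29.2550] = 16.1601

16.16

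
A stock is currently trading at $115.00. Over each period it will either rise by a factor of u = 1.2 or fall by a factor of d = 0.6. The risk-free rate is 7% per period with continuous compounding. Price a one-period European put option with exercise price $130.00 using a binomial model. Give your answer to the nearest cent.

Risk-neutral probability p = (e^0.07 − 0.6)/(1.2 − 0.6) = 0.4725/0.6000 = 0.7875
Terminal stock prices: S_u = 138, S_d = 69
Terminal payoffs (K − S): max(-8, 0) = 0, max(61, 0) = 61
Node 0 (S = 115): V_0 = e^(−0.07)·[0.7875·0.0000 + 0.2125·61.0000] = 12.0854

$12.09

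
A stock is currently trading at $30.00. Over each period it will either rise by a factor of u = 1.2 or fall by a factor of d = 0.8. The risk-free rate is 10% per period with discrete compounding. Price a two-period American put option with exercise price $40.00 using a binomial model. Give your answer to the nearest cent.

Risk-neutral probability p = (1 + 0.1 − 0.8)/(1.2 − 0.8) = 0.3000/0.4000 = 0.7500
Terminal stock prices: S_uu = 43.2, S_ud = 28.8, S_dd = 19.2
Terminal payoffs (K − S): max(-3.2, 0) = 0, max(11.2, 0) = 11.2, max(20.8, 0) = 20.8
Node u (S = 36): continuation = 1/1.1·[0.7500·0.0000 + 0.2500·11.2000] = 2.5455; exercise value = 4.0000 > continuation, so V_u = 4.0000 (exercise)
Node d (S = 24): continuation = 1/1.1·[0.7500·11.2000 + 0.2500·20.8000] = 12.3636; exercise value = 16.0000 > continuation, so V_d = 16.0000 (exercise)
Node 0 (S = 30): continuation = 1/1.1·[0.7500·4.0000 + 0.2500·16.0000] = 6.3636; exercise value = 10.0000 > continuation, so V_0 = 10.0000 (exercise)

$10.00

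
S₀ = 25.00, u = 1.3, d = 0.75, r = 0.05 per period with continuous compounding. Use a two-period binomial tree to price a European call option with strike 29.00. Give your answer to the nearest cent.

Risk-neutral probability p = (e^0.05 − 0.75)/(1.3 − 0.75) = 0.3013/0.5500 = 0.5478
Terminal stock prices: S_uu = 42.25, S_ud = 24.38, S_dd = 14.06
Terminal payoffs (S − K): max(13.25, 0) = 13.25, max(-4.625, 0) = 0, max(-14.94, 0) = 0
Node u (S = 32.5): V_u = e^(−0.05)·[0.5478·13.2500 + 0.4522·0.0000] = 6.9039
Node d (S = 18.75): V_d = e^(−0.05)·[0.5478·0.0000 + 0.4522·0.0000] = 0.0000
Node 0 (S = 25): V_0 = e^(−0.05)·[0.5478·6.9039 + 0.4522·0.0000] = 3.5973

3.60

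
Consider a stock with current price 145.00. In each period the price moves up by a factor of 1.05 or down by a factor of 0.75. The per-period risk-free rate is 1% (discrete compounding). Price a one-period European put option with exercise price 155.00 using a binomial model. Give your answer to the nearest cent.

Risk-neutral probability p = (1 + 0.01 − 0.75)/(1.05 − 0.75) = 0.2600/0.3000 = 0.8667
Terminal stock prices: S_u = 152.2, S_d = 108.8
Terminal payoffs (K − S): max(2.75, 0) = 2.75, max(46.25, 0) = 46.25
Node 0 (S = 145): V_0 = 1/1.01·[0.8667·2.7500 + 0.1333·46.2500] = 8.4653

8.47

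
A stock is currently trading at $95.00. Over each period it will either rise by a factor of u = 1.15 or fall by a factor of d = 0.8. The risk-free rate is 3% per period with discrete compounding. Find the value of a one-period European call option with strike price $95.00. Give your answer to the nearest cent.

$9.09

Risk-neutral probability p = (1 + 0.03 − 0.8)/(1.15 − 0.8) = 0.2300/0.3500 = 0.6571
Terminal stock prices: S_u = 109.2, S_d = 76
Terminal payoffs (S − K): max(14.25, 0) = 14.25, max(-19, 0) = 0
Node 0 (S = 95): V_0 = 1/1.03·[0.6571·14.2500 + 0.3429·0.0000] = 9.0915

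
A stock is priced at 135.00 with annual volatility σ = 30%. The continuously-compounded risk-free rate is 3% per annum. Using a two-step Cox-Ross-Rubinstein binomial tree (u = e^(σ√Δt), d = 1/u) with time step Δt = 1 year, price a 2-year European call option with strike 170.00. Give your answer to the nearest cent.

CRR parameters: u = e^(σ√Δt) = e^(0.3·√1) = 1.3499, d = 1/u = 0.7408
Per-period rate: rΔt = 0.03·1 = 0.03, so R = e^0.03 = 1.0305
Risk-neutral probability p = (e^0.03 − 0.7408)/(1.3499 − 0.7408) = 0.2896/0.6090 = 0.4756
Terminal stock prices: S_uu = 246, S_ud = 135, S_dd = 74.09
Terminal payoffs (S − K): max(75.99, 0) = 75.99, max(-35, 0) = 0, max(-95.91, 0) = 0
Node u (S = 182.2): V_u = e^(−0.03)·[0.4756·75.9860 + 0.5244·0.0000] = 35.0681
Node d (S = 100): V_d = e^(−0.03)·[0.4756·0.0000 + 0.5244·0.0000] = 0.0000
Node 0 (S = 135): V_0 = e^(−0.03)·[0.4756·35.0681 + 0.5244·0.0000] = 16.1841

16.18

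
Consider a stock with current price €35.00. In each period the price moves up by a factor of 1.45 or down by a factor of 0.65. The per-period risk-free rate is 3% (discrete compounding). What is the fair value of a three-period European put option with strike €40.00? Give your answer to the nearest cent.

Risk-neutral probability p = (1 + 0.03 − 0.65)/(1.45 − 0.65) = 0.3800/0.8000 = 0.4750
Terminal stock prices: S_uuu = 106.7, S_uud = 47.83, S_udd = 21.44, S_ddd = 9.612
Terminal payoffs (K − S): max(-66.7, 0) = 0, max(-7.832, 0) = 0, max(18.56, 0) = 18.56, max(30.39, 0) = 30.39
Node uu (S = 73.59): V_uu = 1/1.03·[0.4750·0.0000 + 0.5250·0.0000] = 0.0000
Node ud (S = 32.99): V_ud = 1/1.03·[0.4750·0.0000 + 0.5250·18.5581] = 9.4592
Node dd (S = 14.79): V_dd = 1/1.03·[0.4750·18.5581 + 0.5250·30.3881] = 24.0475
Node u (S = 50.75): V_u = 1/1.03·[0.4750·0.0000 + 0.5250·9.4592] = 4.8215
Node d (S = 22.75): V_d = 1/1.03·[0.4750·9.4592 + 0.5250·24.0475] = 16.6195
Node 0 (S = 35): V_0 = 1/1.03·[0.4750·4.8215 + 0.5250·16.6195] = 10.6946

€10.69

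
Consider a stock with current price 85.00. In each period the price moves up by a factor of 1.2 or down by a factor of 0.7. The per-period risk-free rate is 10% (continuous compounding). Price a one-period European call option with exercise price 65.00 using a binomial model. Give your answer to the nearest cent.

Risk-neutral probability p = (e^0.1 − 0.7)/(1.2 − 0.7) = 0.4052/0.5000 = 0.8103
Terminal stock prices: S_u = 102, S_d = 59.5
Terminal payoffs (S − K): max(37, 0) = 37, max(-5.5, 0) = 0
Node 0 (S = 85): V_0 = e^(−0.1)·[0.8103·37.0000 + 0.1897·0.0000] = 27.1294

27.13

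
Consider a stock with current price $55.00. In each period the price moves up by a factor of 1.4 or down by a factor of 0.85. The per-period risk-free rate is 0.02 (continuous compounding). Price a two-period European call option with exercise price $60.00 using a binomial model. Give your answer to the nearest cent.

Risk-neutral probability p = (e^0.02 − 0.85)/(1.4 − 0.85) = 0.1702/0.5500 = 0.3095
Terminal stock prices: S_uu = 107.8, S_ud = 65.45, S_dd = 39.74
Terminal payoffs (S − K): max(47.8, 0) = 47.8, max(5.45, 0) = 5.45, max(-20.26, 0) = 0
Node u (S = 77): V_u = e^(−0.02)·[0.3095·47.8000 + 0.6905·5.4500] = 18.1881
Node d (S = 46.75): V_d = e^(−0.02)·[0.3095·5.4500 + 0.6905·0.0000] = 1.6531
Node 0 (S = 55): V_0 = e^(−0.02)·[0.3095·18.1881 + 0.6905·1.6531] = 6.6359

$6.64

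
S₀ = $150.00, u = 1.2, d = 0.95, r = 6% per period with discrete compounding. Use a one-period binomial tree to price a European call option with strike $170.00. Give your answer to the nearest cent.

Risk-neutral probability p = (1 + 0.06 − 0.95)/(1.2 − 0.95) = 0.1100/0.2500 = 0.4400
Terminal stock prices: S_u = 180, S_d = 142.5
Terminal payoffs (S − K): max(10, 0) = 10, max(-27.5, 0) = 0
Node 0 (S = 150): V_0 = 1/1.06·[0.4400·10.0000 + 0.5600·0.0000] = 4.1509

$4.15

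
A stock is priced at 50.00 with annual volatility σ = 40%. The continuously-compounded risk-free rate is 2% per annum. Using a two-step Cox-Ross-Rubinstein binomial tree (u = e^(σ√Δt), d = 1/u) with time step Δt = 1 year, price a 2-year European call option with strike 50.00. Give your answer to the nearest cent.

10.68

CRR parameters: u = e^(σ√Δt) = e^(0.4·√1) = 1.4918, d = 1/u = 0.6703
Per-period rate: rΔt = 0.02·1 = 0.02, so R = e^0.02 = 1.0202
Risk-neutral probability p = (e^0.02 − 0.6703)/(1.4918 − 0.6703) = 0.3499/0.8215 = 0.4259
Terminal stock prices: S_uu = 111.3, S_ud = 50, S_dd = 22.47
Terminal payoffs (S − K): max(61.28, 0) = 61.28, max(0, 0) = 0, max(-27.53, 0) = 0
Node u (S = 74.59): V_u = e^(−0.02)·[0.4259·61.2770 + 0.5741·0.0000] = 25.5813
Node d (S = 33.52): V_d = e^(−0.02)·[0.4259·0.0000 + 0.5741·0.0000] = 0.0000
Node 0 (S = 50): V_0 = e^(−0.02)·[0.4259·25.5813 + 0.5741·0.0000] = 10.6794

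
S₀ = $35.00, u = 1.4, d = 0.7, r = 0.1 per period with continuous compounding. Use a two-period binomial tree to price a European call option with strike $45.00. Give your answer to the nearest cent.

Risk-neutral probability p = (e^0.1 − 0.7)/(1.4 − 0.7) = 0.4052/0.7000 = 0.5788
Terminal stock prices: S_uu = 68.6, S_ud = 34.3, S_dd = 17.15
Terminal payoffs (S − K): max(23.6, 0) = 23.6, max(-10.7, 0) = 0, max(-27.85, 0) = 0
Node u (S = 49): V_u = e^(−0.1)·[0.5788·23.6000 + 0.4212·0.0000] = 12.3601
Node d (S = 24.5): V_d = e^(−0.1)·[0.5788·0.0000 + 0.4212·0.0000] = 0.0000
Node 0 (S = 35): V_0 = e^(−0.1)·[0.5788·12.3601 + 0.4212·0.0000] = 6.4734

$6.47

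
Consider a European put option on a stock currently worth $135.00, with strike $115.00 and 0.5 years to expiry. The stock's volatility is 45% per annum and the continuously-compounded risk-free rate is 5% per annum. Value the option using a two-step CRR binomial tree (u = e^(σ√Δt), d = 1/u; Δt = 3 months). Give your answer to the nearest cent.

CRR parameters: u = e^(σ√Δt) = e^(0.45·√0.25) = 1.2523, d = 1/u = 0.7985
Per-period rate: rΔt = 0.05·0.25 = 0.0125, so R = e^0.0125 = 1.0126
Risk-neutral probability p = (e^0.0125 − 0.7985)/(1.2523 − 0.7985) = 0.2141/0.4538 = 0.4717
Terminal stock prices: S_uu = 211.7, S_ud = 135, S_dd = 86.08
Terminal payoffs (K − S): max(-96.72, 0) = 0, max(-20, 0) = 0, max(28.92, 0) = 28.92
Node u (S = 169.1): V_u = e^(−0.0125)·[0.4717·0.0000 + 0.5283·0.0000] = 0.0000
Node d (S = 107.8): V_d = e^(−0.0125)·[0.4717·0.0000 + 0.5283·28.9202] = 15.0886
Node 0 (S = 135): V_0 = e^(−0.0125)·[0.4717·0.0000 + 0.5283·15.0886] = 7.8723

$7.87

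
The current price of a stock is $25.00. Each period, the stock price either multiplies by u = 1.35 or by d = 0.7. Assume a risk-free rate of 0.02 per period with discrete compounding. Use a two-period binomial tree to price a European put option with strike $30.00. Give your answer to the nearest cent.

Risk-neutral probability p = (1 + 0.02 − 0.7)/(1.35 − 0.7) = 0.3200/0.6500 = 0.4923
Terminal stock prices: S_uu = 45.56, S_ud = 23.62, S_dd = 12.25
Terminal payoffs (K − S): max(-15.56, 0) = 0, max(6.375, 0) = 6.375, max(17.75, 0) = 17.75
Node u (S = 33.75): V_u = 1/1.02·[0.4923·0.0000 + 0.5077·6.3750] = 3.1731
Node d (S = 17.5): V_d = 1/1.02·[0.4923·6.3750 + 0.5077·17.7500] = 11.9118
Node 0 (S = 25): V_0 = 1/1.02·[0.4923·3.1731 + 0.5077·11.9118] = 7.4604

$7.46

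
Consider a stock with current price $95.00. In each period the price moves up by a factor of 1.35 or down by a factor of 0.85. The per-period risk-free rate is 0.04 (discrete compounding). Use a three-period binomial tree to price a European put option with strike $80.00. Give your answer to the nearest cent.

$4.59

Risk-neutral probability p = (1 + 0.04 − 0.85)/(1.35 − 0.85) = 0.1900/0.5000 = 0.3800
Terminal stock prices: S_uuu = 233.7, S_uud = 147.2, S_udd = 92.66, S_ddd = 58.34
Terminal payoffs (K − S): max(-153.7, 0) = 0, max(-67.17, 0) = 0, max(-12.66, 0) = 0, max(21.66, 0) = 21.66
Node uu (S = 173.1): V_uu = 1/1.04·[0.3800·0.0000 + 0.6200·0.0000] = 0.0000
Node ud (S = 109): V_ud = 1/1.04·[0.3800·0.0000 + 0.6200·0.0000] = 0.0000
Node dd (S = 68.64): V_dd = 1/1.04·[0.3800·0.0000 + 0.6200·21.6581] = 12.9116
Node u (S = 128.2): V_u = 1/1.04·[0.3800·0.0000 + 0.6200·0.0000] = 0.0000
Node d (S = 80.75): V_d = 1/1.04·[0.3800·0.0000 + 0.6200·12.9116] = 7.6973
Node 0 (S = 95): V_0 = 1/1.04·[0.3800·0.0000 + 0.6200·7.6973] = 4.5888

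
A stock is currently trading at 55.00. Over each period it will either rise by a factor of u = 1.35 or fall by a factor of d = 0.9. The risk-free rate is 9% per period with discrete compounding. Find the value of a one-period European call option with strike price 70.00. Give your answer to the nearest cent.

Risk-neutral probability p = (1 + 0.09 − 0.9)/(1.35 − 0.9) = 0.1900/0.4500 = 0.4222
Terminal stock prices: S_u = 74.25, S_d = 49.5
Terminal payoffs (S − K): max(4.25, 0) = 4.25, max(-20.5, 0) = 0
Node 0 (S = 55): V_0 = 1/1.09·[0.4222·4.2500 + 0.5778·0.0000] = 1.6463

1.65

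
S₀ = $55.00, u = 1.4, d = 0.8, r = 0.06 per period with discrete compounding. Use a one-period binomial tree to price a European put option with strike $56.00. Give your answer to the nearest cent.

Risk-neutral probability p = (1 + 0.06 − 0.8)/(1.4 − 0.8) = 0.2600/0.6000 = 0.4333
Terminal stock prices: S_u = 77, S_d = 44
Terminal payoffs (K − S): max(-21, 0) = 0, max(12, 0) = 12
Node 0 (S = 55): V_0 = 1/1.06·[0.4333·0.0000 + 0.5667·12.0000] = 6.4151

$6.42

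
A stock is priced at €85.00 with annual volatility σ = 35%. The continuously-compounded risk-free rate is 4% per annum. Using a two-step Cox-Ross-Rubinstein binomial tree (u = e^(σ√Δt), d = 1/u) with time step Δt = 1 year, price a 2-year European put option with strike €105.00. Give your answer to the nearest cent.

CRR parameters: u = e^(σ√Δt) = e^(0.35·√1) = 1.4191, d = 1/u = 0.7047
Per-period rate: rΔt = 0.04·1 = 0.04, so R = e^0.04 = 1.0408
Risk-neutral probability p = (e^0.04 − 0.7047)/(1.4191 − 0.7047) = 0.3361/0.7144 = 0.4705
Terminal stock prices: S_uu = 171.2, S_ud = 85, S_dd = 42.21
Terminal payoffs (K − S): max(-66.17, 0) = 0, max(20, 0) = 20, max(62.79, 0) = 62.79
Node u (S = 120.6): V_u = e^(−0.04)·[0.4705·0.0000 + 0.5295·20.0000] = 10.1746
Node d (S = 59.9): V_d = e^(−0.04)·[0.4705·20.0000 + 0.5295·62.7902] = 40.9844
Node 0 (S = 85): V_0 = e^(−0.04)·[0.4705·10.1746 + 0.5295·40.9844] = 25.4495

€25.45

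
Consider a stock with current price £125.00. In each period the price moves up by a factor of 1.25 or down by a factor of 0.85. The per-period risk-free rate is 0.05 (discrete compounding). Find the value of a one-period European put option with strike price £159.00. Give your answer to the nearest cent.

£26.43

Risk-neutral probability p = (1 + 0.05 − 0.85)/(1.25 − 0.85) = 0.2000/0.4000 = 0.5000
Terminal stock prices: S_u = 156.2, S_d = 106.2
Terminal payoffs (K − S): max(2.75, 0) = 2.75, max(52.75, 0) = 52.75
Node 0 (S = 125): V_0 = 1/1.05·[0.5000·2.7500 + 0.5000·52.7500] = 26.4286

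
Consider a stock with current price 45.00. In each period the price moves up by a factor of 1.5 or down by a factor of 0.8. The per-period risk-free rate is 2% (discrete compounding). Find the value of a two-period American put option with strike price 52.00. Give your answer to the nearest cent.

10.76

Risk-neutral probability p = (1 + 0.02 − 0.8)/(1.5 − 0.8) = 0.2200/0.7000 = 0.3143
Terminal stock prices: S_uu = 101.2, S_ud = 54, S_dd = 28.8
Terminal payoffs (K − S): max(-49.25, 0) = 0, max(-2, 0) = 0, max(23.2, 0) = 23.2
Node u (S = 67.5): continuation = 1/1.02·[0.3143·0.0000 + 0.6857·0.0000] = 0.0000; exercise value = 0.0000 ≤ continuation, so V_u = 0.0000
Node d (S = 36): continuation = 1/1.02·[0.3143·0.0000 + 0.6857·23.2000] = 15.5966; exercise value = 16.0000 > continuation, so V_d = 16.0000 (exercise)
Node 0 (S = 45): continuation = 1/1.02·[0.3143·0.0000 + 0.6857·16.0000] = 10.7563; exercise value = 7.0000 ≤ continuation, so V_0 = 10.7563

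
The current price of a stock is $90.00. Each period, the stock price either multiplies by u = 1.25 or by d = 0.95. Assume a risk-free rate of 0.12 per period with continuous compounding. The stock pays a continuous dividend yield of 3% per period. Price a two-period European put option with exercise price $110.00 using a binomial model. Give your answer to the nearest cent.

Per-period risk-free factor R = e^0.12 = 1.1275; dividend-adjusted growth = e^(0.12−0.03) = 1.0942.
Risk-neutral probability p = (1.0942 − 0.95)/(1.25 − 0.95) = 0.1442/0.3000 = 0.4806
Terminal stock prices: S_uu = 140.6, S_ud = 106.9, S_dd = 81.22
Terminal payoffs (K − S): max(-30.62, 0) = 0, max(3.125, 0) = 3.125, max(28.78, 0) = 28.78
Node u (S = 112.5): V_u = e^(−0.12)·[0.4806·0.0000 + 0.5194·3.1250] = 1.4396
Node d (S = 85.5): V_d = e^(−0.12)·[0.4806·3.1250 + 0.5194·28.7750] = 14.5882
Node 0 (S = 90): V_0 = e^(−0.12)·[0.4806·1.4396 + 0.5194·14.5882] = 7.3341

$7.33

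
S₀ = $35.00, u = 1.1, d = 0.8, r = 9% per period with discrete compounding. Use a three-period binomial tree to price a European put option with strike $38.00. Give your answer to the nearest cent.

$0.33

Risk-neutral probability p = (1 + 0.09 − 0.8)/(1.1 − 0.8) = 0.2900/0.3000 = 0.9667
Terminal stock prices: S_uuu = 46.59, S_uud = 33.88, S_udd = 24.64, S_ddd = 17.92
Terminal payoffs (K − S): max(-8.585, 0) = 0, max(4.12, 0) = 4.12, max(13.36, 0) = 13.36, max(20.08, 0) = 20.08
Node uu (S = 42.35): V_uu = 1/1.09·[0.9667·0.0000 + 0.0333·4.1200] = 0.1260
Node ud (S = 30.8): V_ud = 1/1.09·[0.9667·4.1200 + 0.0333·13.3600] = 4.0624
Node dd (S = 22.4): V_dd = 1/1.09·[0.9667·13.3600 + 0.0333·20.0800] = 12.4624
Node u (S = 38.5): V_u = 1/1.09·[0.9667·0.1260 + 0.0333·4.0624] = 0.2360
Node d (S = 28): V_d = 1/1.09·[0.9667·4.0624 + 0.0333·12.4624] = 3.9838
Node 0 (S = 35): V_0 = 1/1.09·[0.9667·0.2360 + 0.0333·3.9838] = 0.3311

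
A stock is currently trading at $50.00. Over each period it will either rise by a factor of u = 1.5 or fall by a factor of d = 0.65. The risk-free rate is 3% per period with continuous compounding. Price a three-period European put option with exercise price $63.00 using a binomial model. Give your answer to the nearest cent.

$19.32

Risk-neutral probability p = (e^0.03 − 0.65)/(1.5 − 0.65) = 0.3805/0.8500 = 0.4476
Terminal stock prices: S_uuu = 168.8, S_uud = 73.12, S_udd = 31.69, S_ddd = 13.73
Terminal payoffs (K − S): max(-105.8, 0) = 0, max(-10.12, 0) = 0, max(31.31, 0) = 31.31, max(49.27, 0) = 49.27
Node uu (S = 112.5): V_uu = e^(−0.03)·[0.4476·0.0000 + 0.5524·0.0000] = 0.0000
Node ud (S = 48.75): V_ud = e^(−0.03)·[0.4476·0.0000 + 0.5524·31.3125] = 16.7860
Node dd (S = 21.13): V_dd = e^(−0.03)·[0.4476·31.3125 + 0.5524·49.2687] = 40.0131
Node u (S = 75): V_u = e^(−0.03)·[0.4476·0.0000 + 0.5524·16.7860] = 8.9987
Node d (S = 32.5): V_d = e^(−0.03)·[0.4476·16.7860 + 0.5524·40.0131] = 28.7415
Node 0 (S = 50): V_0 = e^(−0.03)·[0.4476·8.9987 + 0.5524·28.7415] = 19.3164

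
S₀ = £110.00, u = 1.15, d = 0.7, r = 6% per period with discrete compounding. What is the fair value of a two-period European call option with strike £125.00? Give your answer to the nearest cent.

£11.66

Risk-neutral probability p = (1 + 0.06 − 0.7)/(1.15 − 0.7) = 0.3600/0.4500 = 0.8000
Terminal stock prices: S_uu = 145.5, S_ud = 88.55, S_dd = 53.9
Terminal payoffs (S − K): max(20.47, 0) = 20.47, max(-36.45, 0) = 0, max(-71.1, 0) = 0
Node u (S = 126.5): V_u = 1/1.06·[0.8000·20.4750 + 0.2000·0.0000] = 15.4528
Node d (S = 77): V_d = 1/1.06·[0.8000·0.0000 + 0.2000·0.0000] = 0.0000
Node 0 (S = 110): V_0 = 1/1.06·[0.8000·15.4528 + 0.2000·0.0000] = 11.6625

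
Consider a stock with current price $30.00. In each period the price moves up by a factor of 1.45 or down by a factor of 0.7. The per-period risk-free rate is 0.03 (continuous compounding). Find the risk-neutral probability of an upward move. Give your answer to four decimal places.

p = 0.4406

Risk-neutral probability p = (e^0.03 − 0.7)/(1.45 − 0.7) = 0.3305/0.7500 = 0.4406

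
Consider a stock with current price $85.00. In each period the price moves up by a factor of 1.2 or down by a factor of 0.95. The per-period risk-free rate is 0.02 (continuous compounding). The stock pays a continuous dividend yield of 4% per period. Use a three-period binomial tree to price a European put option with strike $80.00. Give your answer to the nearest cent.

$4.56

Per-period risk-free factor R = e^0.02 = 1.0202; dividend-adjusted growth = e^(0.02−0.04) = 0.9802.
Risk-neutral probability p = (0.9802 − 0.95)/(1.2 − 0.95) = 0.0302/0.2500 = 0.1208
Terminal stock prices: S_uuu = 146.9, S_uud = 116.3, S_udd = 92.05, S_ddd = 72.88
Terminal payoffs (K − S): max(-66.88, 0) = 0, max(-36.28, 0) = 0, max(-12.05, 0) = 0, max(7.123, 0) = 7.123
Node uu (S = 122.4): V_uu = e^(−0.02)·[0.1208·0.0000 + 0.8792·0.0000] = 0.0000
Node ud (S = 96.9): V_ud = e^(−0.02)·[0.1208·0.0000 + 0.8792·0.0000] = 0.0000
Node dd (S = 76.71): V_dd = e^(−0.02)·[0.1208·0.0000 + 0.8792·7.1231] = 6.1387
Node u (S = 102): V_u = e^(−0.02)·[0.1208·0.0000 + 0.8792·0.0000] = 0.0000
Node d (S = 80.75): V_d = e^(−0.02)·[0.1208·0.0000 + 0.8792·6.1387] = 5.2903
Node 0 (S = 85): V_0 = e^(−0.02)·[0.1208·0.0000 + 0.8792·5.2903] = 4.5591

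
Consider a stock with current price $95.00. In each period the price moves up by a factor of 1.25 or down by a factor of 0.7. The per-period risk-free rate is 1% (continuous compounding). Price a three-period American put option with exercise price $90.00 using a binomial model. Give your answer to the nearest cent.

$14.73

Risk-neutral probability p = (e^0.01 − 0.7)/(1.25 − 0.7) = 0.3101/0.5500 = 0.5637
Terminal stock prices: S_uuu = 185.5, S_uud = 103.9, S_udd = 58.19, S_ddd = 32.58
Terminal payoffs (K − S): max(-95.55, 0) = 0, max(-13.91, 0) = 0, max(31.81, 0) = 31.81, max(57.42, 0) = 57.42
Node uu (S = 148.4): continuation = e^(−0.01)·[0.5637·0.0000 + 0.4363·0.0000] = 0.0000; exercise value = 0.0000 ≤ continuation, so V_uu = 0.0000
Node ud (S = 83.12): continuation = e^(−0.01)·[0.5637·0.0000 + 0.4363·31.8125] = 13.7408; exercise value = 6.8750 ≤ continuation, so V_ud = 13.7408
Node dd (S = 46.55): continuation = e^(−0.01)·[0.5637·31.8125 + 0.4363·57.4150] = 42.5545; exercise value = 43.4500 > continuation, so V_dd = 43.4500 (exercise)
Node u (S = 118.8): continuation = e^(−0.01)·[0.5637·0.0000 + 0.4363·13.7408] = 5.9351; exercise value = 0.0000 ≤ continuation, so V_u = 5.9351
Node d (S = 66.5): continuation = e^(−0.01)·[0.5637·13.7408 + 0.4363·43.4500] = 26.4364; exercise value = 23.5000 ≤ continuation, so V_d = 26.4364
Node 0 (S = 95): continuation = e^(−0.01)·[0.5637·5.9351 + 0.4363·26.4364] = 14.7312; exercise value = 0.0000 ≤ continuation, so V_0 = 14.7312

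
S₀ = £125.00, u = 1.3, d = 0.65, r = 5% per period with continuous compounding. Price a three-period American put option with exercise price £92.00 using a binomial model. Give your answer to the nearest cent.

Risk-neutral probability p = (e^0.05 − 0.65)/(1.3 − 0.65) = 0.4013/0.6500 = 0.6173
Terminal stock prices: S_uuu = 274.6, S_uud = 137.3, S_udd = 68.66, S_ddd = 34.33
Terminal payoffs (K − S): max(-182.6, 0) = 0, max(-45.31, 0) = 0, max(23.34, 0) = 23.34, max(57.67, 0) = 57.67
Node uu (S = 211.3): continuation = e^(−0.05)·[0.6173·0.0000 + 0.3827·0.0000] = 0.0000; exercise value = 0.0000 ≤ continuation, so V_uu = 0.0000
Node ud (S = 105.6): continuation = e^(−0.05)·[0.6173·0.0000 + 0.3827·23.3438] = 8.4971; exercise value = 0.0000 ≤ continuation, so V_ud = 8.4971
Node dd (S = 52.81): continuation = e^(−0.05)·[0.6173·23.3438 + 0.3827·57.6719] = 34.7006; exercise value = 39.1875 > continuation, so V_dd = 39.1875 (exercise)
Node u (S = 162.5): continuation = e^(−0.05)·[0.6173·0.0000 + 0.3827·8.4971] = 3.0929; exercise value = 0.0000 ≤ continuation, so V_u = 3.0929
Node d (S = 81.25): continuation = e^(−0.05)·[0.6173·8.4971 + 0.3827·39.1875] = 19.2539; exercise value = 10.7500 ≤ continuation, so V_d = 19.2539
Node 0 (S = 125): continuation = e^(−0.05)·[0.6173·3.0929 + 0.3827·19.2539] = 8.8246; exercise value = 0.0000 ≤ continuation, so V_0 = 8.8246

£8.82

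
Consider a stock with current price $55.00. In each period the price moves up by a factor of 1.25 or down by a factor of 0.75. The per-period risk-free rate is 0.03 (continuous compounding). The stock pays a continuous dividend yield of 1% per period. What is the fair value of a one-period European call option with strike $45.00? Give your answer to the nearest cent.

Per-period risk-free factor R = e^0.03 = 1.0305; dividend-adjusted growth = e^(0.03−0.01) = 1.0202.
Risk-neutral probability p = (1.0202 − 0.75)/(1.25 − 0.75) = 0.2702/0.5000 = 0.5404
Terminal stock prices: S_u = 68.75, S_d = 41.25
Terminal payoffs (S − K): max(23.75, 0) = 23.75, max(-3.75, 0) = 0
Node 0 (S = 55): V_0 = e^(−0.03)·[0.5404·23.7500 + 0.4596·0.0000] = 12.4552

$12.46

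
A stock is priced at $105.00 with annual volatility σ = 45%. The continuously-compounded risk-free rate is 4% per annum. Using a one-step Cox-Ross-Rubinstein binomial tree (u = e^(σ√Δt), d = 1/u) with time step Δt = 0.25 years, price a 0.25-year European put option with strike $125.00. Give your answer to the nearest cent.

$21.75

CRR parameters: u = e^(σ√Δt) = e^(0.45·√0.25) = 1.2523, d = 1/u = 0.7985
Per-period rate: rΔt = 0.04·0.25 = 0.01, so R = e^0.01 = 1.0101
Risk-neutral probability p = (e^0.01 − 0.7985)/(1.2523 − 0.7985) = 0.2115/0.4538 = 0.4661
Terminal stock prices: S_u = 131.5, S_d = 83.84
Terminal payoffs (K − S): max(-6.494, 0) = 0, max(41.16, 0) = 41.16
Node 0 (S = 105): V_0 = e^(−0.01)·[0.4661·0.0000 + 0.5339·41.1558] = 21.7531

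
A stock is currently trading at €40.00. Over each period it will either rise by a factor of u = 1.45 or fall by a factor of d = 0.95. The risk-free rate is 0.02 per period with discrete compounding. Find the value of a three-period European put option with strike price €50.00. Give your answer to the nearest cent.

€9.41

Risk-neutral probability p = (1 + 0.02 − 0.95)/(1.45 − 0.95) = 0.0700/0.5000 = 0.1400
Terminal stock prices: S_uuu = 121.9, S_uud = 79.89, S_udd = 52.34, S_ddd = 34.29
Terminal payoffs (K − S): max(-71.94, 0) = 0, max(-29.89, 0) = 0, max(-2.345, 0) = 0, max(15.71, 0) = 15.71
Node uu (S = 84.1): V_uu = 1/1.02·[0.1400·0.0000 + 0.8600·0.0000] = 0.0000
Node ud (S = 55.1): V_ud = 1/1.02·[0.1400·0.0000 + 0.8600·0.0000] = 0.0000
Node dd (S = 36.1): V_dd = 1/1.02·[0.1400·0.0000 + 0.8600·15.7050] = 13.2415
Node u (S = 58): V_u = 1/1.02·[0.1400·0.0000 + 0.8600·0.0000] = 0.0000
Node d (S = 38): V_d = 1/1.02·[0.1400·0.0000 + 0.8600·13.2415] = 11.1644
Node 0 (S = 40): V_0 = 1/1.02·[0.1400·0.0000 + 0.8600·11.1644] = 9.4131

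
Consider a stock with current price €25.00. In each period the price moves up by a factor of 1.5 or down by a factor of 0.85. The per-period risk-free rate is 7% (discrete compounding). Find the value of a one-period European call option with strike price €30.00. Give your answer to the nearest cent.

€2.37

Risk-neutral probability p = (1 + 0.07 − 0.85)/(1.5 − 0.85) = 0.2200/0.6500 = 0.3385
Terminal stock prices: S_u = 37.5, S_d = 21.25
Terminal payoffs (S − K): max(7.5, 0) = 7.5, max(-8.75, 0) = 0
Node 0 (S = 25): V_0 = 1/1.07·[0.3385·7.5000 + 0.6615·0.0000] = 2.3724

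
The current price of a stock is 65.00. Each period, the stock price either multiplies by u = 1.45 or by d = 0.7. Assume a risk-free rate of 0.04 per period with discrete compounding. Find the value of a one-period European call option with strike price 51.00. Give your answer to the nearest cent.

Risk-neutral probability p = (1 + 0.04 − 0.7)/(1.45 − 0.7) = 0.3400/0.7500 = 0.4533
Terminal stock prices: S_u = 94.25, S_d = 45.5
Terminal payoffs (S − K): max(43.25, 0) = 43.25, max(-5.5, 0) = 0
Node 0 (S = 65): V_0 = 1/1.04·[0.4533·43.2500 + 0.5467·0.0000] = 18.8526

18.85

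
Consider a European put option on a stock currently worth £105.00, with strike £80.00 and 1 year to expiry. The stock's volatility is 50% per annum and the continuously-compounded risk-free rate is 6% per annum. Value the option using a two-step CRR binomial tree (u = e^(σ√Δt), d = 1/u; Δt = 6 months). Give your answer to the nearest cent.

£7.90

CRR parameters: u = e^(σ√Δt) = e^(0.5·√0.5) = 1.4241, d = 1/u = 0.7022
Per-period rate: rΔt = 0.06·0.5 = 0.03, so R = e^0.03 = 1.0305
Risk-neutral probability p = (e^0.03 − 0.7022)/(1.4241 − 0.7022) = 0.3283/0.7219 = 0.4547
Terminal stock prices: S_uu = 213, S_ud = 105, S_dd = 51.77
Terminal payoffs (K − S): max(-133, 0) = 0, max(-25, 0) = 0, max(28.23, 0) = 28.23
Node u (S = 149.5): V_u = e^(−0.03)·[0.4547·0.0000 + 0.5453·0.0000] = 0.0000
Node d (S = 73.73): V_d = e^(−0.03)·[0.4547·0.0000 + 0.5453·28.2278] = 14.9375
Node 0 (S = 105): V_0 = e^(−0.03)·[0.4547·0.0000 + 0.5453·14.9375] = 7.9046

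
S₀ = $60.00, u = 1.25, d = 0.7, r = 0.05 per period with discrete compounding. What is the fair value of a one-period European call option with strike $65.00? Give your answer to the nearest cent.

Risk-neutral probability p = (1 + 0.05 − 0.7)/(1.25 − 0.7) = 0.3500/0.5500 = 0.6364
Terminal stock prices: S_u = 75, S_d = 42
Terminal payoffs (S − K): max(10, 0) = 10, max(-23, 0) = 0
Node 0 (S = 60): V_0 = 1/1.05·[0.6364·10.0000 + 0.3636·0.0000] = 6.0606

$6.06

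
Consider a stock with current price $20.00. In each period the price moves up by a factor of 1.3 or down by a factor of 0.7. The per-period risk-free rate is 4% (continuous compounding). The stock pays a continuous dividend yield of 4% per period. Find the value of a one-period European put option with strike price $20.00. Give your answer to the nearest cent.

Per-period risk-free factor R = e^0.04 = 1.0408; dividend-adjusted growth = e^(0.04−0.04) = 1.0000.
Risk-neutral probability p = (1.0000 − 0.7)/(1.3 − 0.7) = 0.3000/0.6000 = 0.5000
Terminal stock prices: S_u = 26, S_d = 14
Terminal payoffs (K − S): max(-6, 0) = 0, max(6, 0) = 6
Node 0 (S = 20): V_0 = e^(−0.04)·[0.5000·0.0000 + 0.5000·6.0000] = 2.8824

$2.88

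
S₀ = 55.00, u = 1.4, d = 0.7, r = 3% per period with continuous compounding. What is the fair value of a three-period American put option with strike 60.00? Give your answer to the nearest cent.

Risk-neutral probability p = (e^0.03 − 0.7)/(1.4 − 0.7) = 0.3305/0.7000 = 0.4721
Terminal stock prices: S_uuu = 150.9, S_uud = 75.46, S_udd = 37.73, S_ddd = 18.86
Terminal payoffs (K − S): max(-90.92, 0) = 0, max(-15.46, 0) = 0, max(22.27, 0) = 22.27, max(41.14, 0) = 41.14
Node uu (S = 107.8): continuation = e^(−0.03)·[0.4721·0.0000 + 0.5279·0.0000] = 0.0000; exercise value = 0.0000 ≤ continuation, so V_uu = 0.0000
Node ud (S = 53.9): continuation = e^(−0.03)·[0.4721·0.0000 + 0.5279·22.2700] = 11.4094; exercise value = 6.1000 ≤ continuation, so V_ud = 11.4094
Node dd (S = 26.95): continuation = e^(−0.03)·[0.4721·22.2700 + 0.5279·41.1350] = 31.2767; exercise value = 33.0500 > continuation, so V_dd = 33.0500 (exercise)
Node u (S = 77): continuation = e^(−0.03)·[0.4721·0.0000 + 0.5279·11.4094] = 5.8452; exercise value = 0.0000 ≤ continuation, so V_u = 5.8452
Node d (S = 38.5): continuation = e^(−0.03)·[0.4721·11.4094 + 0.5279·33.0500] = 22.1591; exercise value = 21.5000 ≤ continuation, so V_d = 22.1591
Node 0 (S = 55): continuation = e^(−0.03)·[0.4721·5.8452 + 0.5279·22.1591] = 14.0304; exercise value = 5.0000 ≤ continuation, so V_0 = 14.0304

14.03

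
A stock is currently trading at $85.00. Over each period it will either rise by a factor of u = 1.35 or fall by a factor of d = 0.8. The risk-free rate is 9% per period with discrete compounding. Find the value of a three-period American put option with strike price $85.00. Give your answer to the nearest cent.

$8.42

Risk-neutral probability p = (1 + 0.09 − 0.8)/(1.35 − 0.8) = 0.2900/0.5500 = 0.5273
Terminal stock prices: S_uuu = 209.1, S_uud = 123.9, S_udd = 73.44, S_ddd = 43.52
Terminal payoffs (K − S): max(-124.1, 0) = 0, max(-38.93, 0) = 0, max(11.56, 0) = 11.56, max(41.48, 0) = 41.48
Node uu (S = 154.9): continuation = 1/1.09·[0.5273·0.0000 + 0.4727·0.0000] = 0.0000; exercise value = 0.0000 ≤ continuation, so V_uu = 0.0000
Node ud (S = 91.8): continuation = 1/1.09·[0.5273·0.0000 + 0.4727·11.5600] = 5.0135; exercise value = 0.0000 ≤ continuation, so V_ud = 5.0135
Node dd (S = 54.4): continuation = 1/1.09·[0.5273·11.5600 + 0.4727·41.4800] = 23.5817; exercise value = 30.6000 > continuation, so V_dd = 30.6000 (exercise)
Node u (S = 114.8): continuation = 1/1.09·[0.5273·0.0000 + 0.4727·5.0135] = 2.1743; exercise value = 0.0000 ≤ continuation, so V_u = 2.1743
Node d (S = 68): continuation = 1/1.09·[0.5273·5.0135 + 0.4727·30.6000] = 15.6963; exercise value = 17.0000 > continuation, so V_d = 17.0000 (exercise)
Node 0 (S = 85): continuation = 1/1.09·[0.5273·2.1743 + 0.4727·17.0000] = 8.4246; exercise value = 0.0000 ≤ continuation, so V_0 = 8.4246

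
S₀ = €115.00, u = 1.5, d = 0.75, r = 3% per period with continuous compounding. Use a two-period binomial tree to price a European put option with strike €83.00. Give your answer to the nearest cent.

Risk-neutral probability p = (e^0.03 − 0.75)/(1.5 − 0.75) = 0.2805/0.7500 = 0.3739
Terminal stock prices: S_uu = 258.8, S_ud = 129.4, S_dd = 64.69
Terminal payoffs (K − S): max(-175.8, 0) = 0, max(-46.38, 0) = 0, max(18.31, 0) = 18.31
Node u (S = 172.5): V_u = e^(−0.03)·[0.3739·0.0000 + 0.6261·0.0000] = 0.0000
Node d (S = 86.25): V_d = e^(−0.03)·[0.3739·0.0000 + 0.6261·18.3125] = 11.1259
Node 0 (S = 115): V_0 = e^(−0.03)·[0.3739·0.0000 + 0.6261·11.1259] = 6.7596

€6.76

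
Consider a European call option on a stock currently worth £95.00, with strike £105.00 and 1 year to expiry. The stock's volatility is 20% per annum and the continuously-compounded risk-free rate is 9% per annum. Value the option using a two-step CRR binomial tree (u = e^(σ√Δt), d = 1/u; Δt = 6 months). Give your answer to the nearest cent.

CRR parameters: u = e^(σ√Δt) = e^(0.2·√0.5) = 1.1519, d = 1/u = 0.8681
Per-period rate: rΔt = 0.09·0.5 = 0.045, so R = e^0.045 = 1.0460
Risk-neutral probability p = (e^0.045 − 0.8681)/(1.1519 − 0.8681) = 0.1779/0.2838 = 0.6269
Terminal stock prices: S_uu = 126.1, S_ud = 95, S_dd = 71.6
Terminal payoffs (S − K): max(21.06, 0) = 21.06, max(-10, 0) = 0, max(-33.4, 0) = 0
Node u (S = 109.4): V_u = e^(−0.045)·[0.6269·21.0552 + 0.3731·0.0000] = 12.6186
Node d (S = 82.47): V_d = e^(−0.045)·[0.6269·0.0000 + 0.3731·0.0000] = 0.0000
Node 0 (S = 95): V_0 = e^(−0.045)·[0.6269·12.6186 + 0.3731·0.0000] = 7.5624

£7.56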